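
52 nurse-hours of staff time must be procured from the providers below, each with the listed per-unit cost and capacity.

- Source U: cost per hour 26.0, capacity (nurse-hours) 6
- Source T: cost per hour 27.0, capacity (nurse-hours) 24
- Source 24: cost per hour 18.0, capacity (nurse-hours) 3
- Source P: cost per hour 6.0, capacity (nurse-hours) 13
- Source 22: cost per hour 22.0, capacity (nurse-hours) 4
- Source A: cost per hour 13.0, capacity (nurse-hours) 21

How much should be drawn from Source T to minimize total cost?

5

Fill from the cheapest provider first.
Source P at 6.0: take all 13 nurse-hours — 39 still needed.
Take 21 from Source A at 13.0 — need 18 more.
Source 24 (18.0): use full 3 — 15 nurse-hours to go.
Take 4 from Source 22 at 22.0 — need 11 more.
Source U (26.0): use full 6 — 5 nurse-hours to go.
Source T at 27.0: take 5 of its 24 — requirement met.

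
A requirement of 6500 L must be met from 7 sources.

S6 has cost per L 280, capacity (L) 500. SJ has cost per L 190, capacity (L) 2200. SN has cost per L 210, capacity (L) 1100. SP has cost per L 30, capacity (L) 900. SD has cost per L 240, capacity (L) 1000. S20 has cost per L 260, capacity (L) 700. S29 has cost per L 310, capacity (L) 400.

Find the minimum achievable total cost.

1269000

Cheapest first:
SP at 30: take all 900 L — 5600 still needed.
Take 2200 from SJ at 190 — need 3400 more.
SN (210): use full 1100 — 2300 L to go.
SD (240): use full 1000 — 1300 L to go.
S20 (260): use full 700 — 600 L to go.
S6 at 280: take all 500 L — 100 still needed.
Take 100 from S29 at 310 to finish.
Cost = 900×30 + 2200×190 + 1100×210 + 1000×240 + 700×260 + 500×280 + 100×310 = 1269000.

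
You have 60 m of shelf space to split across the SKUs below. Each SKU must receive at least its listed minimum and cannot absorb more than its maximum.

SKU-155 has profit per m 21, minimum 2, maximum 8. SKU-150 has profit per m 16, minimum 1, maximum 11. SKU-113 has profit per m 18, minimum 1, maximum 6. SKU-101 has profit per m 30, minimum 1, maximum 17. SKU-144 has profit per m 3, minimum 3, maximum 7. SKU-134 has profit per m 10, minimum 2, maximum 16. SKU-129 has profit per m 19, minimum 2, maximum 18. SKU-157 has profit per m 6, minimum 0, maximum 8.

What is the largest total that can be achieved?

1253

Meeting every minimum uses 2+1+1+1+3+2+2+0 = 12 m, leaving 48.
Order the SKUs by profit per m: SKU-101 30 > SKU-155 21 > SKU-129 19 > SKU-113 18 > SKU-150 16 > SKU-134 10 > SKU-157 6 > SKU-144 3.
Give SKU-101 16 more to hit its cap of 17 → 32 left.
SKU-155: +6 to 8 (cap) → 26 left.
SKU-129 takes 16 more to reach its cap of 18 → 10 left.
SKU-113 takes 5 more to reach its cap of 6 → 5 left.
SKU-150 has room for 10 more but only 5 remain, so it gets 6.
Total = 21×8 + 16×6 + 18×6 + 30×17 + 3×3 + 10×2 + 19×18 = 1253.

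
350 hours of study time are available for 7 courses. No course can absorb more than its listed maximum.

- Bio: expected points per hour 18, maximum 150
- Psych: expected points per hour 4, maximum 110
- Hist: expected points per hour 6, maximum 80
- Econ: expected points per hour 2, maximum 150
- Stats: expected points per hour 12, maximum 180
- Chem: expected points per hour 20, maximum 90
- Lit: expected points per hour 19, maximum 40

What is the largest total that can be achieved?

6100

Rank by expected points per hour: Chem 20 > Lit 19 > Bio 18 > Stats 12 > Hist 6 > Psych 4 > Econ 2.
Give Chem 90 to hit its cap of 90 — 260 left.
Lit: +40 to 40 (cap) — 220 left.
Bio takes 150 to reach its cap of 150 — 70 left.
Stats has room for 180 but only 70 remain, so it gets 70.
Total = 18×150 + 12×70 + 20×90 + 19×40 = 6100.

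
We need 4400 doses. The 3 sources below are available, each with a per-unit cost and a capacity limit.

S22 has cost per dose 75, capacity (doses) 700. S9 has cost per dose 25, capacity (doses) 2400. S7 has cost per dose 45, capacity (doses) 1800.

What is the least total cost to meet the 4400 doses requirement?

156000

Fill from the cheapest source first.
S9 (25): use full 2400 ; 2000 doses to go.
S7 at 45: take all 1800 doses ; 200 still needed.
S22 at 75: take 200 of its 700 ; requirement met.
Cost = 2400×25 + 1800×45 + 200×75 = 156000.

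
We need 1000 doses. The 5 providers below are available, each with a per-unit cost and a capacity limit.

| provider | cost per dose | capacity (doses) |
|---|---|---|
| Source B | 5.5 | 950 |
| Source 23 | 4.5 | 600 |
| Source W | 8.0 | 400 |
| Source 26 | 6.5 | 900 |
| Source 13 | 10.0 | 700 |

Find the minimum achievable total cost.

4900

Cheapest first:
Source 23 at 4.5: take all 600 doses → 400 still needed.
Source B at 5.5: take 400 of its 950 → requirement met.
Source 26, Source W, Source 13: unused.
Cost = 600×4.5 + 400×5.5 = 4900.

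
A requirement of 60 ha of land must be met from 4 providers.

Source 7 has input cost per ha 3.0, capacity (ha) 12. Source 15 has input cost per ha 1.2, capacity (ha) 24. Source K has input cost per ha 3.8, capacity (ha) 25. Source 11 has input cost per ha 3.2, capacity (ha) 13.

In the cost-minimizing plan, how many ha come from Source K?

Fill from the cheapest provider first.
Take 24 from Source 15 at 1.2 → need 36 more.
Take 12 from Source 7 at 3.0 → need 24 more.
Source 11 at 3.2: take all 13 ha → 11 still needed.
Source K (3.8): take the remaining 11 → done.

11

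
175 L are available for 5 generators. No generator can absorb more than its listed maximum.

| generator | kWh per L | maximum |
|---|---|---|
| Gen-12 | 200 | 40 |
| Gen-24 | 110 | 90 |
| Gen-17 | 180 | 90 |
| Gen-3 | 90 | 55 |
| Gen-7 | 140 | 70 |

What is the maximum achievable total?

Order the generators by kWh per L: Gen-12 200 > Gen-17 180 > Gen-7 140 > Gen-24 110 > Gen-3 90.
Gen-12 takes 40 to reach its cap of 40 → 135 left.
Give Gen-17 90 to hit its cap of 90 → 45 left.
Gen-7 has room for 70 but only 45 remain, so it gets 45.
Total = 200×40 + 180×90 + 140×45 = 30500.

30500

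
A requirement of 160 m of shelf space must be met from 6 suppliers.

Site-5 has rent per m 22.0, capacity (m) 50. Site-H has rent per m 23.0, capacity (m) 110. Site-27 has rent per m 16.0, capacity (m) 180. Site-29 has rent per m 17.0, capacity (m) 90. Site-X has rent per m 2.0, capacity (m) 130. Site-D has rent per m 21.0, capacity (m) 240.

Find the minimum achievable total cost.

740

Fill from the cheapest supplier first.
Take 130 from Site-X at 2.0 ; need 30 more.
Take 30 from Site-27 at 16.0 to finish.
Site-29, Site-D, Site-5, Site-H: unused.
Cost = 130×2.0 + 30×16.0 = 740.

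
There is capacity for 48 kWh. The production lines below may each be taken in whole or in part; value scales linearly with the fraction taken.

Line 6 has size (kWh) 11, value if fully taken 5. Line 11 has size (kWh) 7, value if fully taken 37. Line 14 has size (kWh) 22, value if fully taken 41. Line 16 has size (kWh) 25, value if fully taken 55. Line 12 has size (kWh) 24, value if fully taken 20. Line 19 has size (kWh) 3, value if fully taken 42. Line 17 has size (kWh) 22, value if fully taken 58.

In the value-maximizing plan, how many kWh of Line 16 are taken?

16

Rank by value-to-size ratio: Line 19 42/3≈14, Line 11 37/7≈5.29, Line 17 58/22≈2.64, Line 16 55/25≈2.2, Line 14 41/22≈1.86, Line 12 20/24≈0.833, Line 6 5/11≈0.455.
All 3 kWh of Line 19 fit (value 42) — 45 remain.
Line 11: take in full, 7 kWh for value 37 — 38 left.
All 22 kWh of Line 17 fit (value 58) — 16 remain.
Fill the last 16 kWh with part of Line 16: 16/25 of it earns 35.2.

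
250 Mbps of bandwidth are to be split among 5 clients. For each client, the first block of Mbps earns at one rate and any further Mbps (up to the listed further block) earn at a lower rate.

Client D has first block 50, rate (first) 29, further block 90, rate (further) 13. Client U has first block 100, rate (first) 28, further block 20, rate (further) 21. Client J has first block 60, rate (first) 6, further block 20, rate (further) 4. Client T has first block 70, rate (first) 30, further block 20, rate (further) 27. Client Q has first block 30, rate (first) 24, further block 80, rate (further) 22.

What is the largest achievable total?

Treat each block as its own option and order by rate: Client T/first 30 > Client D/first 29 > Client U/first 28 > Client T/second 27 > Client Q/first 24 > Client Q/second 22 > Client U/second 21 > Client D/second 13 > Client J/first 6 > Client J/second 4.
Client T first at 30: fill all 70 ; 180 left.
Fill Client D first block (50 at 29) ; 130 left.
Client U/first (28): +100 ; 30 left.
Client T/second (27): +20 ; 10 left.
Client Q/first: +10 of 30 at 24; pool empty.
Total = 30×70 + 29×50 + 28×100 + 27×20 + 24×10 = 7130.

7130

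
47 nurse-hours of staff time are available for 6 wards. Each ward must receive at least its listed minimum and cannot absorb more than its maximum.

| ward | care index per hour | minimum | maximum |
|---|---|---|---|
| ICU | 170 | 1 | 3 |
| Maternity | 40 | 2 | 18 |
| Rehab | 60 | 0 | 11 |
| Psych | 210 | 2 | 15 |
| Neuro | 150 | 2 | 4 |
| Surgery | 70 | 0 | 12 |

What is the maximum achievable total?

Meeting every minimum uses 1+2+0+2+2+0 = 7 nurse-hours, leaving 40.
Order the wards by care index per hour: Psych 210 > ICU 170 > Neuro 150 > Surgery 70 > Rehab 60 > Maternity 40.
Psych: +13 to 15 (cap) → 27 left.
Give ICU 2 more to hit its cap of 3 → 25 left.
Neuro takes 2 more to reach its cap of 4 → 23 left.
Surgery takes 12 more to reach its cap of 12 → 11 left.
Rehab takes 11 more to reach its cap of 11 → 0 left.
Total = 170×3 + 40×2 + 60×11 + 210×15 + 150×4 + 70×12 = 5840.

5840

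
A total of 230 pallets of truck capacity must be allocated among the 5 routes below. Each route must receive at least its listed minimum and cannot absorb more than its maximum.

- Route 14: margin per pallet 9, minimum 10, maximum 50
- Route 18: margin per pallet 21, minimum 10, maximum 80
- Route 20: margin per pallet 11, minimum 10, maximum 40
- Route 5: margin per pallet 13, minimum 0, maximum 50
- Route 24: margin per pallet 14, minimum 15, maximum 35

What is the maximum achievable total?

3485

Meeting every minimum uses 10+10+10+0+15 = 45 pallets, leaving 185.
Rank by margin per pallet: Route 18 21 > Route 24 14 > Route 5 13 > Route 20 11 > Route 14 9.
Route 18 takes 70 more to reach its cap of 80 ; 115 left.
Route 24: +20 to 35 (cap) ; 95 left.
Route 5 takes 50 more to reach its cap of 50 ; 45 left.
Route 20: +30 to 40 (cap) ; 15 left.
Route 14 has room for 40 more but only 15 remain, so it gets 25.
Total = 9×25 + 21×80 + 11×40 + 13×50 + 14×35 = 3485.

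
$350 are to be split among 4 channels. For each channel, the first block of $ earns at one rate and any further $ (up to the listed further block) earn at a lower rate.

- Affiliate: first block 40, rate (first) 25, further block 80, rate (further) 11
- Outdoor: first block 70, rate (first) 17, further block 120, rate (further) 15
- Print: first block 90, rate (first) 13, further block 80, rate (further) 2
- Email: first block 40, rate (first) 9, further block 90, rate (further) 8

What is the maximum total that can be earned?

5490

Order all 8 blocks by rate: Affiliate/tier1 25 > Outdoor/tier1 17 > Outdoor/tier2 15 > Print/tier1 13 > Affiliate/tier2 11 > Email/tier1 9 > Email/tier2 8 > Print/tier2 2.
Fill Affiliate tier1 block (40 at 25) → 310 left.
Outdoor tier1 at 17: fill all 70 → 240 left.
Fill Outdoor tier2 block (120 at 15) → 120 left.
Fill Print tier1 block (90 at 13) → 30 left.
Affiliate tier2 at 11: only 30 left, fill 30.
Total = 25×40 + 17×70 + 15×120 + 13×90 + 11×30 = 5490.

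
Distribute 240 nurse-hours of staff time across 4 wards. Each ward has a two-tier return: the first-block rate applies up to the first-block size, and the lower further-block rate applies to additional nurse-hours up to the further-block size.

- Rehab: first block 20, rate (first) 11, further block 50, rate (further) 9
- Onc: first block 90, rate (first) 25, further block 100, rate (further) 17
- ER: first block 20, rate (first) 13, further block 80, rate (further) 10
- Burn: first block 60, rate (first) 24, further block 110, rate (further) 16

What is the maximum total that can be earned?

5220

Order all 8 blocks by rate: Onc/first 25 > Burn/first 24 > Onc/second 17 > Burn/second 16 > ER/first 13 > Rehab/first 11 > ER/second 10 > Rehab/second 9.
Fill Onc first block (90 at 25) → 150 left.
Burn first at 24: fill all 60 → 90 left.
Onc second at 17: only 90 left, fill 90.
Total = 25×90 + 24×60 + 17×90 = 5220.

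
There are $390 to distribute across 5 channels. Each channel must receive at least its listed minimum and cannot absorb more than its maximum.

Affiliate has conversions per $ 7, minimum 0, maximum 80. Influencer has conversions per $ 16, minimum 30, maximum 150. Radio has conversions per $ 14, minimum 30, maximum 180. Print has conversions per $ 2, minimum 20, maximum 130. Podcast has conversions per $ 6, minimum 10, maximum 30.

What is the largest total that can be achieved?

Meeting every minimum uses 0+30+30+20+10 = 90 $, leaving 300.
Highest conversions per $ first: Influencer 16 > Radio 14 > Affiliate 7 > Podcast 6 > Print 2.
Influencer: +120 to 150 (cap) ; 180 left.
Radio: +150 to 180 (cap) ; 30 left.
Affiliate has room for 80 more but only 30 remain, so it gets 30.
Total = 7×30 + 16×150 + 14×180 + 2×20 + 6×10 = 5230.

5230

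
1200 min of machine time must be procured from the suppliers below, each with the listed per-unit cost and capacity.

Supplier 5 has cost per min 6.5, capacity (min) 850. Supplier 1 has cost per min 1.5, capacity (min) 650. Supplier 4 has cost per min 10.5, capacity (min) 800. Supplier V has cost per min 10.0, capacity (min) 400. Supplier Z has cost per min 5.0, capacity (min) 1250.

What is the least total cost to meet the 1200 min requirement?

Use suppliers in increasing cost order.
Supplier 1 at 1.5: take all 650 min → 550 still needed.
Take 550 from Supplier Z at 5.0 to finish.
Supplier 5, Supplier V, Supplier 4: unused.
Cost = 650×1.5 + 550×5.0 = 3725.

3725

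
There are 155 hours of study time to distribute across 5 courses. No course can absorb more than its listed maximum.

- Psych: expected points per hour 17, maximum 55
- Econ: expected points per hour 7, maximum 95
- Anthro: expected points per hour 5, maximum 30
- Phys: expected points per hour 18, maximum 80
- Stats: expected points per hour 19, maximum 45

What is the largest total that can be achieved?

2805

Order the courses by expected points per hour: Stats 19 > Phys 18 > Psych 17 > Econ 7 > Anthro 5.
Stats takes 45 to reach its cap of 45 → 110 left.
Phys: +80 to 80 (cap) → 30 left.
Only 30 left; Psych takes them to reach 30.
Total = 17×30 + 18×80 + 19×45 = 2805.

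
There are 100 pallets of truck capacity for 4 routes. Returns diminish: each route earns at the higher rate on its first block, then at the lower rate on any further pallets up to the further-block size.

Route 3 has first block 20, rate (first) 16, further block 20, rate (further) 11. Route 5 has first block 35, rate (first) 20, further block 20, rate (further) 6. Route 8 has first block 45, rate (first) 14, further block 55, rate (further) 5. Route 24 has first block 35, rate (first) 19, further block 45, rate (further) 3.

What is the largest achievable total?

1825

Rank every tier by rate: Route 5/first 20 > Route 24/first 19 > Route 3/first 16 > Route 8/first 14 > Route 3/second 11 > Route 5/second 6 > Route 8/second 5 > Route 24/second 3.
Route 5/first (20): +35 → 65 left.
Route 24 first at 19: fill all 35 → 30 left.
Fill Route 3 first block (20 at 16) → 10 left.
Route 8/first: +10 of 45 at 14; pool empty.
Total = 20×35 + 19×35 + 16×20 + 14×10 = 1825.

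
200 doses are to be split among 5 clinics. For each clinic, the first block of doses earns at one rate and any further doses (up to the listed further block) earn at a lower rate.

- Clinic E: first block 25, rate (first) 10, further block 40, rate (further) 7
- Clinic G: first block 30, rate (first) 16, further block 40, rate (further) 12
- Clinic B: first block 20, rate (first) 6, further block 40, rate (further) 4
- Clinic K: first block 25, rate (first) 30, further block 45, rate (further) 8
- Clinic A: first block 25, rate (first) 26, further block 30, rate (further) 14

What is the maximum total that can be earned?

3230

Rank every tier by rate: Clinic K/T1 30 > Clinic A/T1 26 > Clinic G/T1 16 > Clinic A/T2 14 > Clinic G/T2 12 > Clinic E/T1 10 > Clinic K/T2 8 > Clinic E/T2 7 > Clinic B/T1 6 > Clinic B/T2 4.
Clinic K T1 at 30: fill all 25 — 175 left.
Clinic A/T1 (26): +25 — 150 left.
Clinic G T1 at 16: fill all 30 — 120 left.
Clinic A T2 at 14: fill all 30 — 90 left.
Clinic G T2 at 12: fill all 40 — 50 left.
Clinic E/T1 (10): +25 — 25 left.
Clinic K T2 at 8: only 25 left, fill 25.
Total = 30×25 + 26×25 + 16×30 + 14×30 + 12×40 + 10×25 + 8×25 = 3230.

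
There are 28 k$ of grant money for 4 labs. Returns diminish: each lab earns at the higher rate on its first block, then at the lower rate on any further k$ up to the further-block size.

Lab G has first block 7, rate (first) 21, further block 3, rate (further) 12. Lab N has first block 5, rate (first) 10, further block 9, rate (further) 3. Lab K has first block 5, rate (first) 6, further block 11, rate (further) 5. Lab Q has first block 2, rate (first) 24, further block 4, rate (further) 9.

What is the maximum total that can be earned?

Rank every tier by rate: Lab Q/first 24 > Lab G/first 21 > Lab G/second 12 > Lab N/first 10 > Lab Q/second 9 > Lab K/first 6 > Lab K/second 5 > Lab N/second 3.
Lab Q/first (24): +2 → 26 left.
Lab G/first (21): +7 → 19 left.
Lab G second at 12: fill all 3 → 16 left.
Lab N first at 10: fill all 5 → 11 left.
Lab Q second at 9: fill all 4 → 7 left.
Lab K first at 6: fill all 5 → 2 left.
Lab K second at 5: only 2 left, fill 2.
Total = 24×2 + 21×7 + 12×3 + 10×5 + 9×4 + 6×5 + 5×2 = 357.

357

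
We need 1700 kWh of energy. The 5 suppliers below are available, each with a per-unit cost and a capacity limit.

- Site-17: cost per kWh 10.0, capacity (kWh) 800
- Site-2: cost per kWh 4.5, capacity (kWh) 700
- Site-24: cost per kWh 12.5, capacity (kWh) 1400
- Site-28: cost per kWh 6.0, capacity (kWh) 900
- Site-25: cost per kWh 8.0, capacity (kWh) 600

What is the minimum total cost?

9350

Fill from the cheapest supplier first.
Site-2 (4.5): use full 700 ; 1000 kWh to go.
Take 900 from Site-28 at 6.0 ; need 100 more.
Site-25 at 8.0: take 100 of its 600 ; requirement met.
Site-17, Site-24: unused.
Cost = 700×4.5 + 900×6.0 + 100×8.0 = 9350.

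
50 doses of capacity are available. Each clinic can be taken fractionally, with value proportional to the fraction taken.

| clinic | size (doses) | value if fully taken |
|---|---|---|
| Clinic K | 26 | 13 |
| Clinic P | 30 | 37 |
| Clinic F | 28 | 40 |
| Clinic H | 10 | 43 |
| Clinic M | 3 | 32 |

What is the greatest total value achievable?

Best value per unit of size first: Clinic M 32/3≈10.7, Clinic H 43/10≈4.3, Clinic F 40/28≈1.43, Clinic P 37/30≈1.23, Clinic K 13/26≈0.5.
All 3 doses of Clinic M fit (value 32) ; 47 remain.
Take all of Clinic H (10 doses, value 43) ; 37 doses left.
Clinic F: take in full, 28 doses for value 40 ; 9 left.
Fill the last 9 doses with part of Clinic P: 9/30 of it earns 11.1.
Total value = 126.1.

126.1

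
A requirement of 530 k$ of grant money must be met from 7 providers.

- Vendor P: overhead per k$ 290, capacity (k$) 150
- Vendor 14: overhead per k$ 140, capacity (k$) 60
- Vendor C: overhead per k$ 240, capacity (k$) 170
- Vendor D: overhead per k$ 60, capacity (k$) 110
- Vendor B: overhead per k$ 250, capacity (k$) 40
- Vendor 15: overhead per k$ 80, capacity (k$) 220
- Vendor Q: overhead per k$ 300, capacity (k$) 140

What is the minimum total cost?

66200

Cheapest first:
Vendor D at 60: take all 110 k$ ; 420 still needed.
Vendor 15 (80): use full 220 ; 200 k$ to go.
Take 60 from Vendor 14 at 140 ; need 140 more.
Vendor C (240): take the remaining 140 ; done.
Vendor B, Vendor P, Vendor Q: unused.
Cost = 110×60 + 220×80 + 60×140 + 140×240 = 66200.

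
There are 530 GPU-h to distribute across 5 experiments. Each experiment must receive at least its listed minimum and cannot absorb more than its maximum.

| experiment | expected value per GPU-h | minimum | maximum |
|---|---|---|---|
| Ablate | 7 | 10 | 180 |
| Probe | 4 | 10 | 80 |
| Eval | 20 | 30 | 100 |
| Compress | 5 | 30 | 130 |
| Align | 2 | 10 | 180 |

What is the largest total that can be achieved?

Meeting every minimum uses 10+10+30+30+10 = 90 GPU-h, leaving 440.
Order the experiments by expected value per GPU-h: Eval 20 > Ablate 7 > Compress 5 > Probe 4 > Align 2.
Eval takes 70 more to reach its cap of 100 ; 370 left.
Ablate: +170 to 180 (cap) ; 200 left.
Give Compress 100 more to hit its cap of 130 ; 100 left.
Give Probe 70 more to hit its cap of 80 ; 30 left.
Only 30 left; Align takes them to reach 40.
Total = 7×180 + 4×80 + 20×100 + 5×130 + 2×40 = 4310.

4310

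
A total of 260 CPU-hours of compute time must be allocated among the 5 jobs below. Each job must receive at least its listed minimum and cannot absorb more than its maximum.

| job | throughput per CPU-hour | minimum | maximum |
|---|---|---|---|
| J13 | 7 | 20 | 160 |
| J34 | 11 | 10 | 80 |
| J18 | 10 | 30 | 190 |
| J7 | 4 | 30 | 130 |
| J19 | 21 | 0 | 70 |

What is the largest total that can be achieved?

3210

Meeting every minimum uses 20+10+30+30+0 = 90 CPU-hours, leaving 170.
Rank by throughput per CPU-hour: J19 21 > J34 11 > J18 10 > J13 7 > J7 4.
J19: +70 to 70 (cap) — 100 left.
J34 takes 70 more to reach its cap of 80 — 30 left.
J18 has room for 160 more but only 30 remain, so it gets 60.
Total = 7×20 + 11×80 + 10×60 + 4×30 + 21×70 = 3210.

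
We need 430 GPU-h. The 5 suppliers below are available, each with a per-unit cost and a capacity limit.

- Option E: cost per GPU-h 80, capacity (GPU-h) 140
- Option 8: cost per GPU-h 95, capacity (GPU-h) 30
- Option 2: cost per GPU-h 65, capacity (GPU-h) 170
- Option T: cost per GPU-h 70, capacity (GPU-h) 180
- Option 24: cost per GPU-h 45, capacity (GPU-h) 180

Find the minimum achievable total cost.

Cheapest first:
Option 24 at 45: take all 180 GPU-h — 250 still needed.
Take 170 from Option 2 at 65 — need 80 more.
Option T (70): take the remaining 80 — done.
Option E, Option 8: unused.
Cost = 180×45 + 170×65 + 80×70 = 24750.

24750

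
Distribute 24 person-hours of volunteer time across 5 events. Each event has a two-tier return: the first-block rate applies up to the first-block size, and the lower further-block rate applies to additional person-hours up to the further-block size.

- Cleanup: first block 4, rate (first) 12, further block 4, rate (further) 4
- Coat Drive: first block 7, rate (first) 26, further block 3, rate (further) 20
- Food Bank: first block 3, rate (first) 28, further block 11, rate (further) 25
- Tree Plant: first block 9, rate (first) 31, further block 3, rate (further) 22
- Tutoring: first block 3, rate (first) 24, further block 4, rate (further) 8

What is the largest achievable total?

Treat each block as its own option and order by rate: Tree Plant/first 31 > Food Bank/first 28 > Coat Drive/first 26 > Food Bank/second 25 > Tutoring/first 24 > Tree Plant/second 22 > Coat Drive/second 20 > Cleanup/first 12 > Tutoring/second 8 > Cleanup/second 4.
Tree Plant first at 31: fill all 9 ; 15 left.
Food Bank first at 28: fill all 3 ; 12 left.
Coat Drive first at 26: fill all 7 ; 5 left.
Food Bank/second: +5 of 11 at 25; pool empty.
Total = 31×9 + 28×3 + 26×7 + 25×5 = 670.

670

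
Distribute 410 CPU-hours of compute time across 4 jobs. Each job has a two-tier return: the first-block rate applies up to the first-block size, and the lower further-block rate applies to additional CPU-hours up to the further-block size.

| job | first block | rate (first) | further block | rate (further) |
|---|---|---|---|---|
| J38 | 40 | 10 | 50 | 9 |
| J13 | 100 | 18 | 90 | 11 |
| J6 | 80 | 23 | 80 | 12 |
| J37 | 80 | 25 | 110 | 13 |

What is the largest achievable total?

Treat each block as its own option and order by rate: J37/T1 25 > J6/T1 23 > J13/T1 18 > J37/T2 13 > J6/T2 12 > J13/T2 11 > J38/T1 10 > J38/T2 9.
J37 T1 at 25: fill all 80 — 330 left.
Fill J6 T1 block (80 at 23) — 250 left.
J13/T1 (18): +100 — 150 left.
Fill J37 T2 block (110 at 13) — 40 left.
J6/T2: +40 of 80 at 12; pool empty.
Total = 25×80 + 23×80 + 18×100 + 13×110 + 12×40 = 7550.

7550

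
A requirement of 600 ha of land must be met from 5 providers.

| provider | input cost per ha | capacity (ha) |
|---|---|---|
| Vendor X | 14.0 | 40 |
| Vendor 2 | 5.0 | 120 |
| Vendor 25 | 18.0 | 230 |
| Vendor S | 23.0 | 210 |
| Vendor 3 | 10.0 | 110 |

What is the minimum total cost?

Cheapest first:
Vendor 2 at 5.0: take all 120 ha → 480 still needed.
Vendor 3 at 10.0: take all 110 ha → 370 still needed.
Vendor X at 14.0: take all 40 ha → 330 still needed.
Vendor 25 at 18.0: take all 230 ha → 100 still needed.
Vendor S (23.0): take the remaining 100 → done.
Cost = 120×5.0 + 110×10.0 + 40×14.0 + 230×18.0 + 100×23.0 = 8700.

8700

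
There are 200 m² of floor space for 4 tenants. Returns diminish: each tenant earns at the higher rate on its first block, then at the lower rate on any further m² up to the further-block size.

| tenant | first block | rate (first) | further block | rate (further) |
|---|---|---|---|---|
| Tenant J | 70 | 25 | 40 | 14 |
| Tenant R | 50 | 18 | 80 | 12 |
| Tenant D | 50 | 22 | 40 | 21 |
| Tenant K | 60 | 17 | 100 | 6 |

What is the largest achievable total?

Treat each block as its own option and order by rate: Tenant J/T1 25 > Tenant D/T1 22 > Tenant D/T2 21 > Tenant R/T1 18 > Tenant K/T1 17 > Tenant J/T2 14 > Tenant R/T2 12 > Tenant K/T2 6.
Fill Tenant J T1 block (70 at 25) → 130 left.
Fill Tenant D T1 block (50 at 22) → 80 left.
Tenant D/T2 (21): +40 → 40 left.
Tenant R/T1: +40 of 50 at 18; pool empty.
Total = 25×70 + 22×50 + 21×40 + 18×40 = 4410.

4410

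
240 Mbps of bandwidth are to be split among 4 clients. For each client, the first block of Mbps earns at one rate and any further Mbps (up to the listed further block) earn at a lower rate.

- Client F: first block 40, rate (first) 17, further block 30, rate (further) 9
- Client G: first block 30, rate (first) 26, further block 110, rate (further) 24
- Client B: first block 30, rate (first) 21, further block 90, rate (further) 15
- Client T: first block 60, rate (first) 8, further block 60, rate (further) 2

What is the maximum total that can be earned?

5180

Treat each block as its own option and order by rate: Client G/tier1 26 > Client G/tier2 24 > Client B/tier1 21 > Client F/tier1 17 > Client B/tier2 15 > Client F/tier2 9 > Client T/tier1 8 > Client T/tier2 2.
Fill Client G tier1 block (30 at 26) ; 210 left.
Client G/tier2 (24): +110 ; 100 left.
Client B tier1 at 21: fill all 30 ; 70 left.
Client F tier1 at 17: fill all 40 ; 30 left.
Client B tier2 at 15: only 30 left, fill 30.
Total = 26×30 + 24×110 + 21×30 + 17×40 + 15×30 = 5180.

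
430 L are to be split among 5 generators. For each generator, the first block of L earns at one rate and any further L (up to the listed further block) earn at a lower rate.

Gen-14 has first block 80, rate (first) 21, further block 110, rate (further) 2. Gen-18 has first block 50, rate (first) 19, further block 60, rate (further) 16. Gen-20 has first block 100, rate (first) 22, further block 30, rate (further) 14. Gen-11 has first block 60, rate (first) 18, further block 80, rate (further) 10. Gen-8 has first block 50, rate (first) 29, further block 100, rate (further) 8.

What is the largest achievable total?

8740

Order all 10 blocks by rate: Gen-8/tier1 29 > Gen-20/tier1 22 > Gen-14/tier1 21 > Gen-18/tier1 19 > Gen-11/tier1 18 > Gen-18/tier2 16 > Gen-20/tier2 14 > Gen-11/tier2 10 > Gen-8/tier2 8 > Gen-14/tier2 2.
Gen-8/tier1 (29): +50 ; 380 left.
Gen-20 tier1 at 22: fill all 100 ; 280 left.
Gen-14 tier1 at 21: fill all 80 ; 200 left.
Gen-18 tier1 at 19: fill all 50 ; 150 left.
Fill Gen-11 tier1 block (60 at 18) ; 90 left.
Fill Gen-18 tier2 block (60 at 16) ; 30 left.
Gen-20/tier2 (14): +30 ; 0 left.
Total = 29×50 + 22×100 + 21×80 + 19×50 + 18×60 + 16×60 + 14×30 = 8740.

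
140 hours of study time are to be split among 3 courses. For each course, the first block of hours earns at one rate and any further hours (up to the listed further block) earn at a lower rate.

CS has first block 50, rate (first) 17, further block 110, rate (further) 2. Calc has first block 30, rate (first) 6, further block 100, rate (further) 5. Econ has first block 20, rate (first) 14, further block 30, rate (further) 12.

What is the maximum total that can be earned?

Rank every tier by rate: CS/tier1 17 > Econ/tier1 14 > Econ/tier2 12 > Calc/tier1 6 > Calc/tier2 5 > CS/tier2 2.
Fill CS tier1 block (50 at 17) ; 90 left.
Econ tier1 at 14: fill all 20 ; 70 left.
Fill Econ tier2 block (30 at 12) ; 40 left.
Calc tier1 at 6: fill all 30 ; 10 left.
Calc tier2 at 5: only 10 left, fill 10.
Total = 17×50 + 14×20 + 12×30 + 6×30 + 5×10 = 1720.

1720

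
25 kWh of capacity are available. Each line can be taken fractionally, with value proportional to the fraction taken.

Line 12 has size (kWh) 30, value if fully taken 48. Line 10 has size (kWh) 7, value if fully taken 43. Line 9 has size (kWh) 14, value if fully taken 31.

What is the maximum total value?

Sort by value density: Line 10 43/7≈6.14, Line 9 31/14≈2.21, Line 12 48/30≈1.6.
Take all of Line 10 (7 kWh, value 43) — 18 kWh left.
Take all of Line 9 (14 kWh, value 31) — 4 kWh left.
4 kWh left: a 4/30 share of Line 12 gives 48×4/30 = 6.4.
Total value = 80.4.

80.4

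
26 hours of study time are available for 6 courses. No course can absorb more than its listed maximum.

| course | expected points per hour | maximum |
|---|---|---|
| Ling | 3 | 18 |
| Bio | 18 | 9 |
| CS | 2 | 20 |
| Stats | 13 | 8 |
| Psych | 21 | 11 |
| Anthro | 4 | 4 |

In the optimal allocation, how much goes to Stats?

Rank by expected points per hour: Psych 21 > Bio 18 > Stats 13 > Anthro 4 > Ling 3 > CS 2.
Psych takes 11 to reach its cap of 11 ; 15 left.
Give Bio 9 to hit its cap of 9 ; 6 left.
Stats has room for 8 but only 6 remain, so it gets 6.

6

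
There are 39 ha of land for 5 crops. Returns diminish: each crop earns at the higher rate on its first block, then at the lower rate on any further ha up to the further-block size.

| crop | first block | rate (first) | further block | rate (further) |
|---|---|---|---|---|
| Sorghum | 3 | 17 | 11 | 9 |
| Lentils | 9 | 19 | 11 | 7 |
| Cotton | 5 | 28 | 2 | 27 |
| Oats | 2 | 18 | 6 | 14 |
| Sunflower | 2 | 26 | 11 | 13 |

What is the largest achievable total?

718

Treat each block as its own option and order by rate: Cotton/T1 28 > Cotton/T2 27 > Sunflower/T1 26 > Lentils/T1 19 > Oats/T1 18 > Sorghum/T1 17 > Oats/T2 14 > Sunflower/T2 13 > Sorghum/T2 9 > Lentils/T2 7.
Cotton/T1 (28): +5 → 34 left.
Fill Cotton T2 block (2 at 27) → 32 left.
Sunflower T1 at 26: fill all 2 → 30 left.
Lentils T1 at 19: fill all 9 → 21 left.
Fill Oats T1 block (2 at 18) → 19 left.
Sorghum/T1 (17): +3 → 16 left.
Oats/T2 (14): +6 → 10 left.
Sunflower/T2: +10 of 11 at 13; pool empty.
Total = 28×5 + 27×2 + 26×2 + 19×9 + 18×2 + 17×3 + 14×6 + 13×10 = 718.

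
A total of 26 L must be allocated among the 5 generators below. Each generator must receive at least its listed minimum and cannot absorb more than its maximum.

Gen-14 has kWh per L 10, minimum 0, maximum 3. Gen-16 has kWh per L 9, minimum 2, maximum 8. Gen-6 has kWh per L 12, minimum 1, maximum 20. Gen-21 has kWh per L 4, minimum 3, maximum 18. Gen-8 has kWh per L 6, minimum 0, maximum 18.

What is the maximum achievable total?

Meeting every minimum uses 0+2+1+3+0 = 6 L, leaving 20.
Highest kWh per L first: Gen-6 12 > Gen-14 10 > Gen-16 9 > Gen-8 6 > Gen-21 4.
Give Gen-6 19 more to hit its cap of 20 — 1 left.
Only 1 left; Gen-14 takes them to reach 1.
Total = 10×1 + 9×2 + 12×20 + 4×3 = 280.

280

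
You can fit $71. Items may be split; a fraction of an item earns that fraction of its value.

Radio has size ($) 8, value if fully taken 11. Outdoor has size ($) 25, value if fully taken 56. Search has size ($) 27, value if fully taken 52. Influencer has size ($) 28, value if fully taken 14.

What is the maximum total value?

124.5

Rank by value-to-size ratio: Outdoor 56/25≈2.24, Search 52/27≈1.93, Radio 11/8≈1.38, Influencer 14/28≈0.5.
All 25 $ of Outdoor fit (value 56) ; 46 remain.
Take all of Search (27 $, value 52) ; 19 $ left.
Take all of Radio (8 $, value 11) ; 11 $ left.
11 $ left: a 11/28 share of Influencer gives 14×11/28 = 5.5.
Total value = 124.5.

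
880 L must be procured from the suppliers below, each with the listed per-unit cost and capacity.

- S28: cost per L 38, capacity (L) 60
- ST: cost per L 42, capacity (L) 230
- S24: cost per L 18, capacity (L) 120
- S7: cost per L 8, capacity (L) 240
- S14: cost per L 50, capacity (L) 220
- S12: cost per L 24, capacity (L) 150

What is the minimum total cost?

23620

Use suppliers in increasing cost order.
S7 at 8: take all 240 L ; 640 still needed.
S24 at 18: take all 120 L ; 520 still needed.
S12 at 24: take all 150 L ; 370 still needed.
Take 60 from S28 at 38 ; need 310 more.
Take 230 from ST at 42 ; need 80 more.
S14 at 50: take 80 of its 220 ; requirement met.
Cost = 240×8 + 120×18 + 150×24 + 60×38 + 230×42 + 80×50 = 23620.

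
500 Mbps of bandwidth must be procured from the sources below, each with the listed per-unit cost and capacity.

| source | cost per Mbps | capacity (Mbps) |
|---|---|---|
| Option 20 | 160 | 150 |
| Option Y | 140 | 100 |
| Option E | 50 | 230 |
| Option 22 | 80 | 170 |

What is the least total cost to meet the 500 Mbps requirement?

39100

Cheapest first:
Option E (50): use full 230 ; 270 Mbps to go.
Option 22 (80): use full 170 ; 100 Mbps to go.
Option Y (140): use full 100 ; 0 Mbps to go.
Option 20: unused.
Cost = 230×50 + 170×80 + 100×140 = 39100.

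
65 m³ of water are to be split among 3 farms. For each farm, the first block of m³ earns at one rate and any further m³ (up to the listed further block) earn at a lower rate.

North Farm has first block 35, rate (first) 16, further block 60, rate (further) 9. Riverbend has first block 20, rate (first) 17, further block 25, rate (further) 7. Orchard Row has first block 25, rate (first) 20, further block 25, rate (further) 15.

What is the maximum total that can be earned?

1160

Treat each block as its own option and order by rate: Orchard Row/tier1 20 > Riverbend/tier1 17 > North Farm/tier1 16 > Orchard Row/tier2 15 > North Farm/tier2 9 > Riverbend/tier2 7.
Orchard Row tier1 at 20: fill all 25 → 40 left.
Riverbend tier1 at 17: fill all 20 → 20 left.
North Farm/tier1: +20 of 35 at 16; pool empty.
Total = 20×25 + 17×20 + 16×20 = 1160.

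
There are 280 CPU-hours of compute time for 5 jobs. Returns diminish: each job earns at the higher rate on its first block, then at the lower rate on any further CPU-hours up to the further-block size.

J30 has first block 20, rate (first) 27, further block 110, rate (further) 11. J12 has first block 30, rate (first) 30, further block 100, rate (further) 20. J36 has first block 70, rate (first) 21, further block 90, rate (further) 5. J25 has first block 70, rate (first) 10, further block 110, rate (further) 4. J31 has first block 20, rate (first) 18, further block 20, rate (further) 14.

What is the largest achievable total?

5770

Order all 10 blocks by rate: J12/first 30 > J30/first 27 > J36/first 21 > J12/second 20 > J31/first 18 > J31/second 14 > J30/second 11 > J25/first 10 > J36/second 5 > J25/second 4.
Fill J12 first block (30 at 30) ; 250 left.
J30 first at 27: fill all 20 ; 230 left.
J36 first at 21: fill all 70 ; 160 left.
J12 second at 20: fill all 100 ; 60 left.
J31/first (18): +20 ; 40 left.
J31 second at 14: fill all 20 ; 20 left.
20 remain; put them into J30 second at 11.
Total = 30×30 + 27×20 + 21×70 + 20×100 + 18×20 + 14×20 + 11×20 = 5770.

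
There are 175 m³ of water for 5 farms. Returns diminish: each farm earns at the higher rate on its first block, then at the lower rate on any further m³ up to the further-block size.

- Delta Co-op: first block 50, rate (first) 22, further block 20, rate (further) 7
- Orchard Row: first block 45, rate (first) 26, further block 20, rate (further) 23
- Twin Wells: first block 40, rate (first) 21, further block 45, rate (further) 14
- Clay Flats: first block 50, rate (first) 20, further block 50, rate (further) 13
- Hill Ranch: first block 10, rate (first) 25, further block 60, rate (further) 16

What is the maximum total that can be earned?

Rank every tier by rate: Orchard Row/first 26 > Hill Ranch/first 25 > Orchard Row/second 23 > Delta Co-op/first 22 > Twin Wells/first 21 > Clay Flats/first 20 > Hill Ranch/second 16 > Twin Wells/second 14 > Clay Flats/second 13 > Delta Co-op/second 7.
Orchard Row/first (26): +45 → 130 left.
Hill Ranch first at 25: fill all 10 → 120 left.
Orchard Row/second (23): +20 → 100 left.
Delta Co-op/first (22): +50 → 50 left.
Twin Wells/first (21): +40 → 10 left.
Clay Flats/first: +10 of 50 at 20; pool empty.
Total = 26×45 + 25×10 + 23×20 + 22×50 + 21×40 + 20×10 = 4020.

4020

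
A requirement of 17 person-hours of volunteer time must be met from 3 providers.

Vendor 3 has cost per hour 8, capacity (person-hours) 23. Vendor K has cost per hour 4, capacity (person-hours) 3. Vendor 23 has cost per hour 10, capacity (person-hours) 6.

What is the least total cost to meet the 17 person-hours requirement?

Fill from the cheapest provider first.
Vendor K (4): use full 3 → 14 person-hours to go.
Vendor 3 at 8: take 14 of its 23 → requirement met.
Vendor 23: unused.
Cost = 3×4 + 14×8 = 124.

124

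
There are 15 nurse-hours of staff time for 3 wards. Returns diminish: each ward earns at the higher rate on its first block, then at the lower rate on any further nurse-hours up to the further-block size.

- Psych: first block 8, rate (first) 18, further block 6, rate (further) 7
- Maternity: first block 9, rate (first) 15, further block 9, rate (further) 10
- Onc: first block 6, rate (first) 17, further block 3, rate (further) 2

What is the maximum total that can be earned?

Rank every tier by rate: Psych/tier1 18 > Onc/tier1 17 > Maternity/tier1 15 > Maternity/tier2 10 > Psych/tier2 7 > Onc/tier2 2.
Psych tier1 at 18: fill all 8 ; 7 left.
Onc tier1 at 17: fill all 6 ; 1 left.
1 remain; put them into Maternity tier1 at 15.
Total = 18×8 + 17×6 + 15×1 = 261.

261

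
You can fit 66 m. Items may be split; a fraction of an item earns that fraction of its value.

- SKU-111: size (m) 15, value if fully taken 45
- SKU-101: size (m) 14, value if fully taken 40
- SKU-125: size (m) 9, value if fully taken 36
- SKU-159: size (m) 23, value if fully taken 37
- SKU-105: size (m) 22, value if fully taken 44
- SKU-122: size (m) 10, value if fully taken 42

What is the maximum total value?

Sort by value density: SKU-122 42/10≈4.2, SKU-125 36/9≈4, SKU-111 45/15≈3, SKU-101 40/14≈2.86, SKU-105 44/22≈2, SKU-159 37/23≈1.61.
Take all of SKU-122 (10 m, value 42) ; 56 m left.
All 9 m of SKU-125 fit (value 36) ; 47 remain.
SKU-111: take in full, 15 m for value 45 ; 32 left.
Take all of SKU-101 (14 m, value 40) ; 18 m left.
Fill the last 18 m with part of SKU-105: 18/22 of it earns 36.
Total value = 199.

199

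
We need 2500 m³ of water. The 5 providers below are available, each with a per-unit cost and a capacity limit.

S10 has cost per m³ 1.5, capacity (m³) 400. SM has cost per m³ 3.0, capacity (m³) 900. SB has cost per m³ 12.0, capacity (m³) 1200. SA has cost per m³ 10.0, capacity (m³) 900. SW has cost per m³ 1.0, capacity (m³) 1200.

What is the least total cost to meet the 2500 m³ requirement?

4500

Use providers in increasing cost order.
SW (1.0): use full 1200 ; 1300 m³ to go.
S10 (1.5): use full 400 ; 900 m³ to go.
Take 900 from SM at 3.0 ; need 0 more.
SA, SB: unused.
Cost = 1200×1.0 + 400×1.5 + 900×3.0 = 4500.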